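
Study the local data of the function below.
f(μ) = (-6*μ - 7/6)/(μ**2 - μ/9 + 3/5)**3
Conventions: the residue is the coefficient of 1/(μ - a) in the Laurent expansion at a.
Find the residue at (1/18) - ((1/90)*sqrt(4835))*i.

The factor μ**2 - μ/9 + 3/5 splits as (μ - a)(μ - a') with a = (1/18) - ((1/90)*sqrt(4835))*i, a' = (1/18) + ((1/90)*sqrt(4835))*i. At the order-3 pole a set g(μ) = (μ - a)^3*f(μ) = [-6*μ - 7/6] / (μ - a')^3.
Order-3 pole: residue = g''(a)/2; g''((1/18) - ((1/90)*sqrt(4835))*i) = -((26572050/904231063)*sqrt(4835))*i, so the residue is -((13286025/904231063)*sqrt(4835))*i.

The residue is -((13286025/904231063)*sqrt(4835))*i.


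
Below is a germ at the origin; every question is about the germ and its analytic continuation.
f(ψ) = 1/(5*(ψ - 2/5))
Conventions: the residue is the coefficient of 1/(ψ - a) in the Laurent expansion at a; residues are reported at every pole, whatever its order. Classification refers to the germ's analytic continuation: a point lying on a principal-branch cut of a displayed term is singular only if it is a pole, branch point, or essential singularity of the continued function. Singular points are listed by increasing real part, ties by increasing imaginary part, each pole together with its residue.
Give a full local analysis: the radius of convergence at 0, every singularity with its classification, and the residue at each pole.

Denominator factor (ψ - 2/5): pole of order 1 at 2/5, modulus 2/5.
The radius of convergence is the smallest modulus among the singular points: 2/5.
At the order-1 pole 2/5 set g(ψ) = (ψ - (2/5))*f(ψ) = 1/5.
Simple pole: residue = g(a) at a = 2/5, which is 1/5.

Radius of convergence at 0: 2/5.
At 2/5: a pole of order 1; residue 1/5.


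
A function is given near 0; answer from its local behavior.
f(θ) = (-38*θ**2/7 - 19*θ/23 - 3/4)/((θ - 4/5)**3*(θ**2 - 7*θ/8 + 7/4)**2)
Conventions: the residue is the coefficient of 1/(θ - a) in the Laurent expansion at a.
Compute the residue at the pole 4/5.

The residue is 267464014375/131332646081.

At the order-3 pole 4/5 set g(θ) = (θ - (4/5))^3*f(θ) = (-38*θ**2/7 - 19*θ/23 - 3/4)/(θ**2 - 7*θ/8 + 7/4)**2.
Order-3 pole: residue = g''(a)/2; g''(4/5) = 534928028750/131332646081, so the residue is 267464014375/131332646081.


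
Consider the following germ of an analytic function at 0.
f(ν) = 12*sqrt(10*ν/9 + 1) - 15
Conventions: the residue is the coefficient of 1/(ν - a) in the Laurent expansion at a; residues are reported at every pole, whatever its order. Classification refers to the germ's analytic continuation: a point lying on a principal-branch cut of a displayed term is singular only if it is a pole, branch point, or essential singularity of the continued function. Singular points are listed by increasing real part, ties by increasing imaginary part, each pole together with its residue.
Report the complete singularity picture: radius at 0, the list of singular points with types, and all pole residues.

Branch term (12)*sqrt(1 - ν/(-9/10)): its argument vanishes at ν = -9/10, a square-root branch point, modulus 9/10.
The radius of convergence is the smallest modulus among the singular points: 9/10.

Radius of convergence at 0: 9/10.
At -9/10: an algebraic (square-root) branch point.


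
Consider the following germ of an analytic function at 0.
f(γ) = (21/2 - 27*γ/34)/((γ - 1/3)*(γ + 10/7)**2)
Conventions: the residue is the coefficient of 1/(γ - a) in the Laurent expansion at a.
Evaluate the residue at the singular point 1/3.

The residue is 76734/23273.

At the order-1 pole 1/3 set g(γ) = (γ - (1/3))*f(γ) = (21/2 - 27*γ/34)/(γ + 10/7)**2.
Simple pole: residue = g(a) at a = 1/3, which is 76734/23273.


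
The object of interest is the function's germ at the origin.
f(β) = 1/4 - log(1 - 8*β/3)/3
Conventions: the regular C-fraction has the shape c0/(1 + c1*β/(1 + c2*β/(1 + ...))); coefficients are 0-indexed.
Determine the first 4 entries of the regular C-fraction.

Taylor coefficients (expand at 0): a_0 = 1/4, a_1 = 8/9, a_2 = 32/27, a_3 = 512/243.
c0 = a_0 = 1/4. Peel one level at a time: if S = 1 + c*β/S' with S'(0) = 1, then c is the β-coefficient of S and S' = c*β/(S - 1).
S_1 = c0/f = 1 + (-32/9)*β + (640/81)*β^2 + ...; c1 = -32/9.
S_2 = c1*β/(S_1 - 1) = 1 + (20/9)*β + (-16/27)*β^2 + ...; c2 = 20/9.
S_3 = c2*β/(S_2 - 1) = 1 + (4/15)*β + ...; c3 = 4/15.

The regular C-fraction coefficients are [1/4, -32/9, 20/9, 4/15].


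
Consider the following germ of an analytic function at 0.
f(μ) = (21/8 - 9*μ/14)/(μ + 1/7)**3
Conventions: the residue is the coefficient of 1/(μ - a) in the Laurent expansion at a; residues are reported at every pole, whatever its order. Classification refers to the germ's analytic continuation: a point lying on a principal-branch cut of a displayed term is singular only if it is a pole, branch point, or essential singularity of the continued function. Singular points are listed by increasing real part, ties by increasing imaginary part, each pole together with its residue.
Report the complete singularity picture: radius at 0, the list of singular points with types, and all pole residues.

Denominator factor (μ + 1/7)^3: pole of order 3 at -1/7, modulus 1/7.
The radius of convergence is the smallest modulus among the singular points: 1/7.
At the order-3 pole -1/7 set g(μ) = (μ - (-1/7))^3*f(μ) = 21/8 - 9*μ/14.
Order-3 pole: residue = g''(a)/2; g''(-1/7) = 0, so the residue is 0.

Radius of convergence at 0: 1/7.
At -1/7: a pole of order 3; residue 0.


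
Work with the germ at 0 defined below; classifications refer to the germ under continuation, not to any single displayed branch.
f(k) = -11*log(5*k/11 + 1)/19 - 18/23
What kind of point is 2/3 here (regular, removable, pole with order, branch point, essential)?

There is no denominator, hence no pole anywhere.
Branch term log(1 - k/(-11/5)): argument at 2/3 is 43/33, nonzero, so 2/3 is not its branch point (a point on a principal cut is still regular for the continued germ).
So the germ continues analytically to 2/3.

The point is a regular point.


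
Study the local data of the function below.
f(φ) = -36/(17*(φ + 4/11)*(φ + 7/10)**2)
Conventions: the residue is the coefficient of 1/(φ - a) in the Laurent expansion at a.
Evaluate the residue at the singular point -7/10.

At the order-2 pole -7/10 set g(φ) = (φ - (-7/10))^2*f(φ) = -36/(17*(φ + 4/11)).
Order-2 pole: residue = g'(a); g'(-7/10) = 435600/23273, so the residue is 435600/23273.

The residue is 435600/23273.


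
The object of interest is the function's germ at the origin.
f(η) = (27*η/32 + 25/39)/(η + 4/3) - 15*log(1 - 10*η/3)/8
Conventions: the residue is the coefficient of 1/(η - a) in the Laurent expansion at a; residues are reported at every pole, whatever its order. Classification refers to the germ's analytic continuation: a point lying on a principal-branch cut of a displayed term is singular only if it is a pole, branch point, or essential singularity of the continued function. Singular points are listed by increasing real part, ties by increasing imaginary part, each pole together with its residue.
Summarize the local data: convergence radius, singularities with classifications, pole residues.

Denominator factor (η + 4/3): pole of order 1 at -4/3, modulus 4/3.
Branch term (-15/8)*log(1 - η/(3/10)): its argument vanishes at η = 3/10, a logarithmic branch point, modulus 3/10.
The radius of convergence is the smallest modulus among the singular points: 3/10.
The branch term is analytic at -4/3 and contributes nothing to the residue; only the rational part matters.
At the order-1 pole -4/3 set g(η) = (η - (-4/3))*(rational part) = 27*η/32 + 25/39.
Simple pole: residue = g(a) at a = -4/3, which is -151/312.
List the singular points by increasing real part (a conjugate pair: the negative imaginary part first).

Radius of convergence at 0: 3/10.
At -4/3: a pole of order 1; residue -151/312.
At 3/10: a logarithmic branch point.


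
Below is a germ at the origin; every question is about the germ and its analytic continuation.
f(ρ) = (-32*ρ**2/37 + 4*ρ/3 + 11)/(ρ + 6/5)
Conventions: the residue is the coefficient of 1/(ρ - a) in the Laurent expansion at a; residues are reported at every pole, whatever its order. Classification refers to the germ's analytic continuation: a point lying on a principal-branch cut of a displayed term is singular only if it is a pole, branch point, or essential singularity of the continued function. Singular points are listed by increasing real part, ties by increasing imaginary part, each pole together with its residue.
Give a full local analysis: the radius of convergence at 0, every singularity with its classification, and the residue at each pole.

Radius of convergence at 0: 6/5.
At -6/5: a pole of order 1; residue 7543/925.

Denominator factor (ρ + 6/5): pole of order 1 at -6/5, modulus 6/5.
The radius of convergence is the smallest modulus among the singular points: 6/5.
At the order-1 pole -6/5 set g(ρ) = (ρ - (-6/5))*f(ρ) = -32*ρ**2/37 + 4*ρ/3 + 11.
Simple pole: residue = g(a) at a = -6/5, which is 7543/925.


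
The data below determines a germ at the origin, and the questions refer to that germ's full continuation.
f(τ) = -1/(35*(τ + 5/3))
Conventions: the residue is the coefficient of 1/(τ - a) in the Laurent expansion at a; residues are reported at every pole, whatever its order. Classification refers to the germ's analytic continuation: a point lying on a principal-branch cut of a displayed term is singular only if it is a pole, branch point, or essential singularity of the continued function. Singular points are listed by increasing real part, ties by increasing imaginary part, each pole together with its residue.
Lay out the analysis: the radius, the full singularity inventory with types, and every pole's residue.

Denominator factor (τ + 5/3): pole of order 1 at -5/3, modulus 5/3.
The radius of convergence is the smallest modulus among the singular points: 5/3.
At the order-1 pole -5/3 set g(τ) = (τ - (-5/3))*f(τ) = -1/35.
Simple pole: residue = g(a) at a = -5/3, which is -1/35.

Radius of convergence at 0: 5/3.
At -5/3: a pole of order 1; residue -1/35.


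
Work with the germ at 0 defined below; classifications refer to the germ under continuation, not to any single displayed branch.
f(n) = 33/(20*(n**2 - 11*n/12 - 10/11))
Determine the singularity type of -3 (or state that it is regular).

The point is a regular point.

Denominator factors: n**2 - 11*n/12 - 10/11 = 477/44 at n = -3 — none vanishes.
So the germ continues analytically to -3.


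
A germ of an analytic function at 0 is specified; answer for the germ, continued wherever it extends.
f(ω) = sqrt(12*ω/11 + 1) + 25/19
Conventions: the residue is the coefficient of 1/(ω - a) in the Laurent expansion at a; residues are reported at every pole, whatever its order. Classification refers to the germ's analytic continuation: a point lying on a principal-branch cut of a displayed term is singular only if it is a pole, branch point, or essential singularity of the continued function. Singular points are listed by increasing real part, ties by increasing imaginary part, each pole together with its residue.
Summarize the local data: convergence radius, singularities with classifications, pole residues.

Branch term (1)*sqrt(1 - ω/(-11/12)): its argument vanishes at ω = -11/12, a square-root branch point, modulus 11/12.
The radius of convergence is the smallest modulus among the singular points: 11/12.

Radius of convergence at 0: 11/12.
At -11/12: an algebraic (square-root) branch point.


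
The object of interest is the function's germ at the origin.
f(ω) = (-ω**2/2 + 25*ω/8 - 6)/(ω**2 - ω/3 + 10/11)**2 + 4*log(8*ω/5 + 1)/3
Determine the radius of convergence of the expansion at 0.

Denominator factor (ω**2 - ω/3 + 10/11)^2: discriminant -349/99, complex-conjugate roots (1/6) + ((1/66)*sqrt(3839))*i and (1/6) - ((1/66)*sqrt(3839))*i; poles of order 2, moduli (1/11)*sqrt(110) and (1/11)*sqrt(110).
Branch term (4/3)*log(1 - ω/(-5/8)): its argument vanishes at ω = -5/8, a logarithmic branch point, modulus 5/8.
The radius of convergence is the smallest modulus among the singular points: 5/8.

The radius of convergence is 5/8.


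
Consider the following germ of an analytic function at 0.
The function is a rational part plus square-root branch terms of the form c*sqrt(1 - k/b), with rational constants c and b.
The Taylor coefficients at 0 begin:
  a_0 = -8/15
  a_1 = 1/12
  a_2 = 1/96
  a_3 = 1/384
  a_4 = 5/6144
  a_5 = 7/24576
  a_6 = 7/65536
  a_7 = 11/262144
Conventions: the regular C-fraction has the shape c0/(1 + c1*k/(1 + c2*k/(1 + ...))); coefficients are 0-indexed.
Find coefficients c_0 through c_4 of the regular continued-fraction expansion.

Taylor coefficients (read off): a_0 = -8/15, a_1 = 1/12, a_2 = 1/96, a_3 = 1/384, a_4 = 5/6144.
c0 = a_0 = -8/15. Peel one level at a time: if S = 1 + c*k/S' with S'(0) = 1, then c is the k-coefficient of S and S' = c*k/(S - 1).
S_1 = c0/f = 1 + (5/32)*k + (45/1024)*k^2 + ...; c1 = 5/32.
S_2 = c1*k/(S_1 - 1) = 1 + (-9/32)*k + (-1/64)*k^2 + ...; c2 = -9/32.
S_3 = c2*k/(S_2 - 1) = 1 + (-1/18)*k + (-7/648)*k^2 + ...; c3 = -1/18.
S_4 = c3*k/(S_3 - 1) = 1 + (-7/36)*k + ...; c4 = -7/36.

The regular C-fraction coefficients are [-8/15, 5/32, -9/32, -1/18, -7/36].


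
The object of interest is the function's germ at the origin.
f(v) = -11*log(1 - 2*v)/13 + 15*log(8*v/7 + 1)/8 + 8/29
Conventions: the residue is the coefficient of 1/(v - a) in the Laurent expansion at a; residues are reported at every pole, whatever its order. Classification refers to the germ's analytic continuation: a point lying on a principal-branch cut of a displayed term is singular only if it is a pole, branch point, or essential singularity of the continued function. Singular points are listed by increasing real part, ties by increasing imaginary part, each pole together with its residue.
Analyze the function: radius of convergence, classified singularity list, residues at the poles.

Radius of convergence at 0: 1/2.
At -7/8: a logarithmic branch point.
At 1/2: a logarithmic branch point.

Branch term (-11/13)*log(1 - v/(1/2)): its argument vanishes at v = 1/2, a logarithmic branch point, modulus 1/2.
Branch term (15/8)*log(1 - v/(-7/8)): its argument vanishes at v = -7/8, a logarithmic branch point, modulus 7/8.
The radius of convergence is the smallest modulus among the singular points: 1/2.
List the singular points by increasing real part (a conjugate pair: the negative imaginary part first).


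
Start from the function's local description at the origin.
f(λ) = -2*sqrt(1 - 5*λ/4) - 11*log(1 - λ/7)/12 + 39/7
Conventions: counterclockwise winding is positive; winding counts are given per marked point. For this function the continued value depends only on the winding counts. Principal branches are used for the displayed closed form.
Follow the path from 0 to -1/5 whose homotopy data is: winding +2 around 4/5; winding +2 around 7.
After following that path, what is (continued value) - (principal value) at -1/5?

The rational part is single-valued and drops out of the difference; each branch term changes only by its own monodromy.
(-2)*sqrt(1 - λ/(4/5)): winding +2 is even, the square root returns to the same sheet, contribution 0.
(-11/12)*log(1 - λ/(7)): each positive loop around 7 adds 2*pi*i to the log, so winding +2 contributes (-11/12)*(2)*2*pi*i = -(11/3)*pi*i.
Summing the contributions at λ = -1/5 gives -(11/3)*pi*i.

Continued minus principal equals -(11/3)*pi*i.


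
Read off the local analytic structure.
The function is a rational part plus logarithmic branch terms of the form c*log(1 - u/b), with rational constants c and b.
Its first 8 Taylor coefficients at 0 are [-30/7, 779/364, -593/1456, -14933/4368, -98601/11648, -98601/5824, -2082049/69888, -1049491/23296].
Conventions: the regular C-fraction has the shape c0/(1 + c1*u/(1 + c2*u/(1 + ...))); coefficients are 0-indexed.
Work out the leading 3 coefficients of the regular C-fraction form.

The regular C-fraction coefficients are [-30/7, 779/1560, -375571/1215240].

Taylor coefficients (read off): a_0 = -30/7, a_1 = 779/364, a_2 = -593/1456.
c0 = a_0 = -30/7. Peel one level at a time: if S = 1 + c*u/S' with S'(0) = 1, then c is the u-coefficient of S and S' = c*u/(S - 1).
S_1 = c0/f = 1 + (779/1560)*u + (375571/2433600)*u^2 + ...; c1 = 779/1560.
S_2 = c1*u/(S_1 - 1) = 1 + (-375571/1215240)*u + ...; c2 = -375571/1215240.


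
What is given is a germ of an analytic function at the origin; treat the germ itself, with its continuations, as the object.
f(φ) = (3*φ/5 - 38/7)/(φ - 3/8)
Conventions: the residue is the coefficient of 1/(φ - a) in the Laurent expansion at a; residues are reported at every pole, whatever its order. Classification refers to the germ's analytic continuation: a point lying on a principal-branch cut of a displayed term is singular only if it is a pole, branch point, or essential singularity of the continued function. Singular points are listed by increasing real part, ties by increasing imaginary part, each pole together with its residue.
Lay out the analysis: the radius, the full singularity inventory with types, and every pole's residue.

Denominator factor (φ - 3/8): pole of order 1 at 3/8, modulus 3/8.
The radius of convergence is the smallest modulus among the singular points: 3/8.
At the order-1 pole 3/8 set g(φ) = (φ - (3/8))*f(φ) = 3*φ/5 - 38/7.
Simple pole: residue = g(a) at a = 3/8, which is -1457/280.

Radius of convergence at 0: 3/8.
At 3/8: a pole of order 1; residue -1457/280.


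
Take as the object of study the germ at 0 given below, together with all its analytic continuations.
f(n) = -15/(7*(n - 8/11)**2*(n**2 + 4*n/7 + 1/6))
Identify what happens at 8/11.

The point is a pole of order 2.

The denominator factor n - 8/11 vanishes at 8/11 and appears to the power 2; the numerator there equals -15/7, nonzero, and no other factor vanishes.
Hence a pole whose order is the multiplicity, 2.


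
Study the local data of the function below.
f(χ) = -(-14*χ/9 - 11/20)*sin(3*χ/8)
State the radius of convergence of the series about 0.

The radius of convergence is infinite.

The factor -sin(3*χ/8) is entire and contributes no finite singular point.
The polynomial part has no poles.
No finite singular points: the Taylor series at 0 converges everywhere.


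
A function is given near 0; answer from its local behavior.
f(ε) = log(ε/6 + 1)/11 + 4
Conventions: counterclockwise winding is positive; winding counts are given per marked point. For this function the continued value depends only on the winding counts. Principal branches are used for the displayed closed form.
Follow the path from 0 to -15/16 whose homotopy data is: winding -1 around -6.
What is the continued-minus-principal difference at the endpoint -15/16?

Continued minus principal equals -(2/11)*pi*i.

The rational part is single-valued and drops out of the difference; each branch term changes only by its own monodromy.
(1/11)*log(1 - ε/(-6)): each positive loop around -6 adds 2*pi*i to the log, so winding -1 contributes (1/11)*(-1)*2*pi*i = -(2/11)*pi*i.
Summing the contributions at ε = -15/16 gives -(2/11)*pi*i.


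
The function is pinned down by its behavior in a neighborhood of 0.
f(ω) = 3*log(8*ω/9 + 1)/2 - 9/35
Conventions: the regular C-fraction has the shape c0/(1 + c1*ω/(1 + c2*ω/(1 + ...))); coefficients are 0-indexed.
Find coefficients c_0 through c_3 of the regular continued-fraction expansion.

The regular C-fraction coefficients are [-9/35, 140/27, -128/27, -1/72].

Taylor coefficients (expand at 0): a_0 = -9/35, a_1 = 4/3, a_2 = -16/27, a_3 = 256/729.
c0 = a_0 = -9/35. Peel one level at a time: if S = 1 + c*ω/S' with S'(0) = 1, then c is the ω-coefficient of S and S' = c*ω/(S - 1).
S_1 = c0/f = 1 + (140/27)*ω + (17920/729)*ω^2 + ...; c1 = 140/27.
S_2 = c1*ω/(S_1 - 1) = 1 + (-128/27)*ω + (-16/243)*ω^2 + ...; c2 = -128/27.
S_3 = c2*ω/(S_2 - 1) = 1 + (-1/72)*ω + ...; c3 = -1/72.


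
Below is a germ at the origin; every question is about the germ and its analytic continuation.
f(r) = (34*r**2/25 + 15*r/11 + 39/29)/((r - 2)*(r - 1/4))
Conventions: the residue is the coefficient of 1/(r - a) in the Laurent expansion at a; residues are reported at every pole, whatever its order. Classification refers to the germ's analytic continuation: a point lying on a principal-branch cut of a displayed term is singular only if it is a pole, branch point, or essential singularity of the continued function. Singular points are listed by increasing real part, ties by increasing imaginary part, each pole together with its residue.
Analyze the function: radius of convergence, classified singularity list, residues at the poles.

Denominator factor (r - 2): pole of order 1 at 2, modulus 2.
Denominator factor (r - 1/4): pole of order 1 at 1/4, modulus 1/4.
The radius of convergence is the smallest modulus among the singular points: 1/4.
At the order-1 pole 1/4 set g(r) = (r - (1/4))*f(r) = (34*r**2/25 + 15*r/11 + 39/29)/(r - 2).
Simple pole: residue = g(a) at a = 1/4, which is -16139/15950.
At the order-1 pole 2 set g(r) = (r - (2))*f(r) = (34*r**2/25 + 15*r/11 + 39/29)/(r - 1/4).
Simple pole: residue = g(a) at a = 2, which is 43348/7975.
List the singular points by increasing real part (a conjugate pair: the negative imaginary part first).

Radius of convergence at 0: 1/4.
At 1/4: a pole of order 1; residue -16139/15950.
At 2: a pole of order 1; residue 43348/7975.


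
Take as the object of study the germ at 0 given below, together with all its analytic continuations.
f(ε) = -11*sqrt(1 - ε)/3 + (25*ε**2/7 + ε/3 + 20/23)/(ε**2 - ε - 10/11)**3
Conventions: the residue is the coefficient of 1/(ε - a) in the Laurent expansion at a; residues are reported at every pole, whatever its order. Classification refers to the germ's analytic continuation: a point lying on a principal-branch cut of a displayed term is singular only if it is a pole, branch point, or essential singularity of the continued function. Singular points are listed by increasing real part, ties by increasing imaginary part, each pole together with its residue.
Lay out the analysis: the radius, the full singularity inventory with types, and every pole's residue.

Radius of convergence at 0: -1/2 + (1/22)*sqrt(561).
At 1/2 - (1/22)*sqrt(561): a pole of order 3; residue -(64196/21356811)*sqrt(561).
At 1: an algebraic (square-root) branch point.
At 1/2 + (1/22)*sqrt(561): a pole of order 3; residue (64196/21356811)*sqrt(561).


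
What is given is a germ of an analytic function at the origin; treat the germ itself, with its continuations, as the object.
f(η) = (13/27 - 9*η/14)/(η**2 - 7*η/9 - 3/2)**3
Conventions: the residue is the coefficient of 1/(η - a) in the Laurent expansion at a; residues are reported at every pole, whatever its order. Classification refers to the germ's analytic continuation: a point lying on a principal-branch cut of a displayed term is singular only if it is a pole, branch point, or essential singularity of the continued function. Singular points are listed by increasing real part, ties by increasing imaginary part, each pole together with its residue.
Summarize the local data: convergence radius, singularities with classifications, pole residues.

Radius of convergence at 0: -7/18 + (1/18)*sqrt(535).
At 7/18 - (1/18)*sqrt(535): a pole of order 3; residue -(6561/12250430)*sqrt(535).
At 7/18 + (1/18)*sqrt(535): a pole of order 3; residue (6561/12250430)*sqrt(535).

Denominator factor (η**2 - 7*η/9 - 3/2)^3: discriminant 535/81, real irrational roots 7/18 + (1/18)*sqrt(535) and 7/18 - (1/18)*sqrt(535); poles of order 3, moduli 7/18 + (1/18)*sqrt(535) and -7/18 + (1/18)*sqrt(535).
The radius of convergence is the smallest modulus among the singular points: -7/18 + (1/18)*sqrt(535).
The factor η**2 - 7*η/9 - 3/2 splits as (η - a)(η - a') with a = 7/18 - (1/18)*sqrt(535), a' = 7/18 + (1/18)*sqrt(535). At the order-3 pole a set g(η) = (η - a)^3*f(η) = [13/27 - 9*η/14] / (η - a')^3.
Order-3 pole: residue = g''(a)/2; g''(7/18 - (1/18)*sqrt(535)) = -(6561/6125215)*sqrt(535), so the residue is -(6561/12250430)*sqrt(535).
The factor η**2 - 7*η/9 - 3/2 splits as (η - a)(η - a') with a = 7/18 + (1/18)*sqrt(535), a' = 7/18 - (1/18)*sqrt(535). At the order-3 pole a set g(η) = (η - a)^3*f(η) = [13/27 - 9*η/14] / (η - a')^3.
Order-3 pole: residue = g''(a)/2; g''(7/18 + (1/18)*sqrt(535)) = (6561/6125215)*sqrt(535), so the residue is (6561/12250430)*sqrt(535).
List the singular points by increasing real part (a conjugate pair: the negative imaginary part first).


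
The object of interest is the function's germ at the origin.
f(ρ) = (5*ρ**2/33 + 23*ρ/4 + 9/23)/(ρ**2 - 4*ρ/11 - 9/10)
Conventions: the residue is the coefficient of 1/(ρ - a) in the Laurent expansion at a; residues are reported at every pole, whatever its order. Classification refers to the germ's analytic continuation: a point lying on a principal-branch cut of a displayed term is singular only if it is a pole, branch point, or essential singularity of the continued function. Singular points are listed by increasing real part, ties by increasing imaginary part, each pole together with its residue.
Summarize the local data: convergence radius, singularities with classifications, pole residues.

Denominator factor (ρ**2 - 4*ρ/11 - 9/10): discriminant 2258/605, real irrational roots 2/11 + (1/110)*sqrt(11290) and 2/11 - (1/110)*sqrt(11290); poles of order 1, moduli 2/11 + (1/110)*sqrt(11290) and -2/11 + (1/110)*sqrt(11290).
The radius of convergence is the smallest modulus among the singular points: -2/11 + (1/110)*sqrt(11290).
The factor ρ**2 - 4*ρ/11 - 9/10 splits as (ρ - a)(ρ - a') with a = 2/11 - (1/110)*sqrt(11290), a' = 2/11 + (1/110)*sqrt(11290). At the order-1 pole a set g(ρ) = (ρ - a)*f(ρ) = [5*ρ**2/33 + 23*ρ/4 + 9/23] / (ρ - a').
Simple pole: residue = g(a) at a = 2/11 - (1/110)*sqrt(11290), which is 8429/2904 - (72697/9426021)*sqrt(11290).
The factor ρ**2 - 4*ρ/11 - 9/10 splits as (ρ - a)(ρ - a') with a = 2/11 + (1/110)*sqrt(11290), a' = 2/11 - (1/110)*sqrt(11290). At the order-1 pole a set g(ρ) = (ρ - a)*f(ρ) = [5*ρ**2/33 + 23*ρ/4 + 9/23] / (ρ - a').
Simple pole: residue = g(a) at a = 2/11 + (1/110)*sqrt(11290), which is 8429/2904 + (72697/9426021)*sqrt(11290).
List the singular points by increasing real part (a conjugate pair: the negative imaginary part first).

Radius of convergence at 0: -2/11 + (1/110)*sqrt(11290).
At 2/11 - (1/110)*sqrt(11290): a pole of order 1; residue 8429/2904 - (72697/9426021)*sqrt(11290).
At 2/11 + (1/110)*sqrt(11290): a pole of order 1; residue 8429/2904 + (72697/9426021)*sqrt(11290).


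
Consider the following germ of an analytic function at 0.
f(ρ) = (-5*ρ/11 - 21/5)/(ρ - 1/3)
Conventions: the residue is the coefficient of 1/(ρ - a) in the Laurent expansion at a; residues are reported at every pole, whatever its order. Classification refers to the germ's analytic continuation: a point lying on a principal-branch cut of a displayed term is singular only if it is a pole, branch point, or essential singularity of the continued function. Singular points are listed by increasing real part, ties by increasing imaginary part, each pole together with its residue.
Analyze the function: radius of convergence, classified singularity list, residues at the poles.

Denominator factor (ρ - 1/3): pole of order 1 at 1/3, modulus 1/3.
The radius of convergence is the smallest modulus among the singular points: 1/3.
At the order-1 pole 1/3 set g(ρ) = (ρ - (1/3))*f(ρ) = -5*ρ/11 - 21/5.
Simple pole: residue = g(a) at a = 1/3, which is -718/165.

Radius of convergence at 0: 1/3.
At 1/3: a pole of order 1; residue -718/165.


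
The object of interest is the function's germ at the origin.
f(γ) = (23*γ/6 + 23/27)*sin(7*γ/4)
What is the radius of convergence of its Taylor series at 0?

The radius of convergence is infinite.

The factor sin(7*γ/4) is entire and contributes no finite singular point.
The polynomial part has no poles.
No finite singular points: the Taylor series at 0 converges everywhere.


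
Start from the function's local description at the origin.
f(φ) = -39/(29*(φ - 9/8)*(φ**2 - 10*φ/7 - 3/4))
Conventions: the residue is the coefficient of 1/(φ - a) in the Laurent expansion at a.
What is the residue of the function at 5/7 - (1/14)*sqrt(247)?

The factor φ**2 - 10*φ/7 - 3/4 splits as (φ - a)(φ - a') with a = 5/7 - (1/14)*sqrt(247), a' = 5/7 + (1/14)*sqrt(247). At the order-1 pole a set g(φ) = (φ - a)*f(φ) = [-39/(29*(φ - 9/8))] / (φ - a').
Simple pole: residue = g(a) at a = 5/7 - (1/14)*sqrt(247), which is -2912/4727 + (1288/89813)*sqrt(247).

The residue is -2912/4727 + (1288/89813)*sqrt(247).


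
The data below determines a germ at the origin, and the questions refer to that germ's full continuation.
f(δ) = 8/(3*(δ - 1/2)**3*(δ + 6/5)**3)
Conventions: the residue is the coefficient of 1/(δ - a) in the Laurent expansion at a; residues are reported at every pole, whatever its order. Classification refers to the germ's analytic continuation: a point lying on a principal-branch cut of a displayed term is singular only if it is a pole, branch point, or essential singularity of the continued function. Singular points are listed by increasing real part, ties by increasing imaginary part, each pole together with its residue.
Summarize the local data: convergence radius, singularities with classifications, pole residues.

Denominator factor (δ - 1/2)^3: pole of order 3 at 1/2, modulus 1/2.
Denominator factor (δ + 6/5)^3: pole of order 3 at -6/5, modulus 6/5.
The radius of convergence is the smallest modulus among the singular points: 1/2.
At the order-3 pole -6/5 set g(δ) = (δ - (-6/5))^3*f(δ) = 8/(3*(δ - 1/2)**3).
Order-3 pole: residue = g''(a)/2; g''(-6/5) = -3200000/1419857, so the residue is -1600000/1419857.
At the order-3 pole 1/2 set g(δ) = (δ - (1/2))^3*f(δ) = 8/(3*(δ + 6/5)**3).
Order-3 pole: residue = g''(a)/2; g''(1/2) = 3200000/1419857, so the residue is 1600000/1419857.
List the singular points by increasing real part (a conjugate pair: the negative imaginary part first).

Radius of convergence at 0: 1/2.
At -6/5: a pole of order 3; residue -1600000/1419857.
At 1/2: a pole of order 3; residue 1600000/1419857.


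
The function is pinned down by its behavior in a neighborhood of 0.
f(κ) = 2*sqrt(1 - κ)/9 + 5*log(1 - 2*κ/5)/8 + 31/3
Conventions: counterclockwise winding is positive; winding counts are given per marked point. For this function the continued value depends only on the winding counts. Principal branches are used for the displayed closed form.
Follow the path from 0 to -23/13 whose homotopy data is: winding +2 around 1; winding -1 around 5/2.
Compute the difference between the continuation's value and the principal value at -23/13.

The rational part is single-valued and drops out of the difference; each branch term changes only by its own monodromy.
(2/9)*sqrt(1 - κ/(1)): winding +2 is even, the square root returns to the same sheet, contribution 0.
(5/8)*log(1 - κ/(5/2)): each positive loop around 5/2 adds 2*pi*i to the log, so winding -1 contributes (5/8)*(-1)*2*pi*i = -(5/4)*pi*i.
Summing the contributions at κ = -23/13 gives -(5/4)*pi*i.

Continued minus principal equals -(5/4)*pi*i.


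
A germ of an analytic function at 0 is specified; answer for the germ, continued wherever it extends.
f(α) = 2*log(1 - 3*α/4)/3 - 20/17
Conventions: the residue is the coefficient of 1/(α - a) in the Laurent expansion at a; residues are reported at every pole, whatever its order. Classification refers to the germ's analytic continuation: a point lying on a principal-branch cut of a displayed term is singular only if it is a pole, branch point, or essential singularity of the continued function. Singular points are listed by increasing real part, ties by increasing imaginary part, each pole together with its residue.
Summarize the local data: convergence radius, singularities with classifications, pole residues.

Radius of convergence at 0: 4/3.
At 4/3: a logarithmic branch point.

Branch term (2/3)*log(1 - α/(4/3)): its argument vanishes at α = 4/3, a logarithmic branch point, modulus 4/3.
The radius of convergence is the smallest modulus among the singular points: 4/3.


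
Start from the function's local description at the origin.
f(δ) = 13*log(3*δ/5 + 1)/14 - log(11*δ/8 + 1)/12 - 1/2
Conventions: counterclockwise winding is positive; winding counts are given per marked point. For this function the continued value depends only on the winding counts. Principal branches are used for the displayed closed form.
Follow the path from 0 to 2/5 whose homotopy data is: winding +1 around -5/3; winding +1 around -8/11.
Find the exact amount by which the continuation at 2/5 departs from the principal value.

The rational part is single-valued and drops out of the difference; each branch term changes only by its own monodromy.
(13/14)*log(1 - δ/(-5/3)): each positive loop around -5/3 adds 2*pi*i to the log, so winding +1 contributes (13/14)*(1)*2*pi*i = (13/7)*pi*i.
(-1/12)*log(1 - δ/(-8/11)): each positive loop around -8/11 adds 2*pi*i to the log, so winding +1 contributes (-1/12)*(1)*2*pi*i = -(1/6)*pi*i.
Summing the contributions at δ = 2/5 gives (71/42)*pi*i.

Continued minus principal equals (71/42)*pi*i.


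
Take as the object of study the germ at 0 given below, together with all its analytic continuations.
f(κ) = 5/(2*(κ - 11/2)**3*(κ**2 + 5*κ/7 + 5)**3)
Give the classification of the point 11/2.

The denominator factor κ - 11/2 vanishes at 11/2 and appears to the power 3; the numerator there equals 5/2, nonzero, and no other factor vanishes.
Hence a pole whose order is the multiplicity, 3.

The point is a pole of order 3.


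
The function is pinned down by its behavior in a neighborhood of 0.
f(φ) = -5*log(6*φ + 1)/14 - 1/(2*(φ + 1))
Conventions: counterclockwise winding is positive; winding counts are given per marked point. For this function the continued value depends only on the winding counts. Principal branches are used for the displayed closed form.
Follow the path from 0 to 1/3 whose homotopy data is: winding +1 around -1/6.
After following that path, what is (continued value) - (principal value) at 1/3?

Continued minus principal equals -(5/7)*pi*i.

The rational part is single-valued and drops out of the difference; each branch term changes only by its own monodromy.
(-5/14)*log(1 - φ/(-1/6)): each positive loop around -1/6 adds 2*pi*i to the log, so winding +1 contributes (-5/14)*(1)*2*pi*i = -(5/7)*pi*i.
Summing the contributions at φ = 1/3 gives -(5/7)*pi*i.


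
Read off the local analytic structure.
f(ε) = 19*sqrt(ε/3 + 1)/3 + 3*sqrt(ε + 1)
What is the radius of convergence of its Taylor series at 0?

Branch term (19/3)*sqrt(1 - ε/(-3)): its argument vanishes at ε = -3, a square-root branch point, modulus 3.
Branch term (3)*sqrt(1 - ε/(-1)): its argument vanishes at ε = -1, a square-root branch point, modulus 1.
The radius of convergence is the smallest modulus among the singular points: 1.

The radius of convergence is 1.


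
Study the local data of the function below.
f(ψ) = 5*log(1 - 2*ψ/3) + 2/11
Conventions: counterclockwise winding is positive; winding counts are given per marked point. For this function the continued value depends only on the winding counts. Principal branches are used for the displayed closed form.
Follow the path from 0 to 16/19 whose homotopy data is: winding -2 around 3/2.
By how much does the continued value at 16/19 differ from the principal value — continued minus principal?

The rational part is single-valued and drops out of the difference; each branch term changes only by its own monodromy.
(5)*log(1 - ψ/(3/2)): each positive loop around 3/2 adds 2*pi*i to the log, so winding -2 contributes (5)*(-2)*2*pi*i = -(20)*pi*i.
Summing the contributions at ψ = 16/19 gives -(20)*pi*i.

Continued minus principal equals -(20)*pi*i.


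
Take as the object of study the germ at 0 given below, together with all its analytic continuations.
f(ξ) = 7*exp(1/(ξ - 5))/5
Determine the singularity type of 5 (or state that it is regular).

The point is an essential singularity.

The exponent 1/(ξ - (5)) has a pole at 5, so exp(1/(ξ - (5))) takes every nonzero value near it: an essential singularity (not a pole of any order).


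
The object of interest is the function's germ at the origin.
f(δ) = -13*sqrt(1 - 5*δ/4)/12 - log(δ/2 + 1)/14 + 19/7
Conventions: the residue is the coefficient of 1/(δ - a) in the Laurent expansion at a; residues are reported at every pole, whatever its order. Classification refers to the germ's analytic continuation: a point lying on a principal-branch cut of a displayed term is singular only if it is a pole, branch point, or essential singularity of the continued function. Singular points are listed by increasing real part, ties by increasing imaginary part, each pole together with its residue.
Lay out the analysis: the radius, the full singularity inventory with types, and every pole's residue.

Radius of convergence at 0: 4/5.
At -2: a logarithmic branch point.
At 4/5: an algebraic (square-root) branch point.

Branch term (-13/12)*sqrt(1 - δ/(4/5)): its argument vanishes at δ = 4/5, a square-root branch point, modulus 4/5.
Branch term (-1/14)*log(1 - δ/(-2)): its argument vanishes at δ = -2, a logarithmic branch point, modulus 2.
The radius of convergence is the smallest modulus among the singular points: 4/5.
List the singular points by increasing real part (a conjugate pair: the negative imaginary part first).


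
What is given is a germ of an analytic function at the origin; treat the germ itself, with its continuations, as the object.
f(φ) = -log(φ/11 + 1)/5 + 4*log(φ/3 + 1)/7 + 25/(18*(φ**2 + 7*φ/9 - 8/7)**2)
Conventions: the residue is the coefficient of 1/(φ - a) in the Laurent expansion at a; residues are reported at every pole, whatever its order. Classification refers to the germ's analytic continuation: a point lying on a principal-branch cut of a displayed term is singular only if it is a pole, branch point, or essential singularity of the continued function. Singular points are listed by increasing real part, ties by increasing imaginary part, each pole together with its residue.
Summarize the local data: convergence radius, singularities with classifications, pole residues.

Radius of convergence at 0: -7/18 + (1/126)*sqrt(20545).
At -11: a logarithmic branch point.
At -3: a logarithmic branch point.
At -7/18 - (1/126)*sqrt(20545): a pole of order 2; residue (567/344569)*sqrt(20545).
At -7/18 + (1/126)*sqrt(20545): a pole of order 2; residue -(567/344569)*sqrt(20545).

Denominator factor (φ**2 + 7*φ/9 - 8/7)^2: discriminant 2935/567, real irrational roots -7/18 + (1/126)*sqrt(20545) and -7/18 - (1/126)*sqrt(20545); poles of order 2, moduli -7/18 + (1/126)*sqrt(20545) and 7/18 + (1/126)*sqrt(20545).
Branch term (4/7)*log(1 - φ/(-3)): its argument vanishes at φ = -3, a logarithmic branch point, modulus 3.
Branch term (-1/5)*log(1 - φ/(-11)): its argument vanishes at φ = -11, a logarithmic branch point, modulus 11.
The radius of convergence is the smallest modulus among the singular points: -7/18 + (1/126)*sqrt(20545).
The branch terms are analytic at -7/18 - (1/126)*sqrt(20545) and contribute nothing to the residue; only the rational part matters.
The factor φ**2 + 7*φ/9 - 8/7 splits as (φ - a)(φ - a') with a = -7/18 - (1/126)*sqrt(20545), a' = -7/18 + (1/126)*sqrt(20545). At the order-2 pole a set g(φ) = (φ - a)^2*(rational part) = [25/18] / (φ - a')^2.
Order-2 pole: residue = g'(a); g'(-7/18 - (1/126)*sqrt(20545)) = (567/344569)*sqrt(20545), so the residue is (567/344569)*sqrt(20545).
The branch terms are analytic at -7/18 + (1/126)*sqrt(20545) and contribute nothing to the residue; only the rational part matters.
The factor φ**2 + 7*φ/9 - 8/7 splits as (φ - a)(φ - a') with a = -7/18 + (1/126)*sqrt(20545), a' = -7/18 - (1/126)*sqrt(20545). At the order-2 pole a set g(φ) = (φ - a)^2*(rational part) = [25/18] / (φ - a')^2.
Order-2 pole: residue = g'(a); g'(-7/18 + (1/126)*sqrt(20545)) = -(567/344569)*sqrt(20545), so the residue is -(567/344569)*sqrt(20545).
List the singular points by increasing real part (a conjugate pair: the negative imaginary part first).
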